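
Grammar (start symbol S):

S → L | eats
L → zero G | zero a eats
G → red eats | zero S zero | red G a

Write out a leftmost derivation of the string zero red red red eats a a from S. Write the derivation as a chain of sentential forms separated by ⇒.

S ⇒ L ⇒ zero G ⇒ zero red G a ⇒ zero red red G a a ⇒ zero red red red eats a a

S ⇒ L   [S → L]
L ⇒ zero G   [L → zero G]
zero G ⇒ zero red G a   [G → red G a]
zero red G a ⇒ zero red red G a a   [G → red G a]
zero red red G a a ⇒ zero red red red eats a a   [G → red eats]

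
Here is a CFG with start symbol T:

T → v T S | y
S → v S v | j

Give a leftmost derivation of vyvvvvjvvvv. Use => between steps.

T=>vTS=>vyS=>vyvSv=>vyvvSvv=>vyvvvSvvv=>vyvvvvSvvvv=>vyvvvvjvvvv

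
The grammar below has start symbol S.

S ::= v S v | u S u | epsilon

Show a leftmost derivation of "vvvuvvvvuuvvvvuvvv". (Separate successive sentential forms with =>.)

S=>vSv=>vvSvv=>vvvSvvv=>vvvuSuvvv=>vvvuvSvuvvv=>vvvuvvSvvuvvv=>vvvuvvvSvvvuvvv=>vvvuvvvvSvvvvuvvv=>vvvuvvvvuSuvvvvuvvv=>vvvuvvvvuuvvvvuvvv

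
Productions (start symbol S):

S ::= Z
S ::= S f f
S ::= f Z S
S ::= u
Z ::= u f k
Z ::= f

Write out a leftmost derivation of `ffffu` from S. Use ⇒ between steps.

S ⇒ fZS ⇒ ffS ⇒ fffZS ⇒ ffffS ⇒ ffffu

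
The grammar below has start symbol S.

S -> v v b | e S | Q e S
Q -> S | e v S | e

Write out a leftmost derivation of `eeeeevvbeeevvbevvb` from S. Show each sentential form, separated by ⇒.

S ⇒ eS   [S -> e S]
eS ⇒ eeS   [S -> e S]
eeS ⇒ eeQeS   [S -> Q e S]
eeQeS ⇒ eeSeS   [Q -> S]
eeSeS ⇒ eeQeSeS   [S -> Q e S]
eeQeSeS ⇒ eeSeSeS   [Q -> S]
eeSeSeS ⇒ eeQeSeSeS   [S -> Q e S]
eeQeSeSeS ⇒ eeeeSeSeS   [Q -> e]
eeeeSeSeS ⇒ eeeeeSeSeS   [S -> e S]
eeeeeSeSeS ⇒ eeeeevvbeSeS   [S -> v v b]
eeeeevvbeSeS ⇒ eeeeevvbeQeSeS   [S -> Q e S]
eeeeevvbeQeSeS ⇒ eeeeevvbeeeSeS   [Q -> e]
eeeeevvbeeeSeS ⇒ eeeeevvbeeevvbeS   [S -> v v b]
eeeeevvbeeevvbeS ⇒ eeeeevvbeeevvbevvb   [S -> v v b]

S ⇒ eS ⇒ eeS ⇒ eeQeS ⇒ eeSeS ⇒ eeQeSeS ⇒ eeSeSeS ⇒ eeQeSeSeS ⇒ eeeeSeSeS ⇒ eeeeeSeSeS ⇒ eeeeevvbeSeS ⇒ eeeeevvbeQeSeS ⇒ eeeeevvbeeeSeS ⇒ eeeeevvbeeevvbeS ⇒ eeeeevvbeeevvbevvb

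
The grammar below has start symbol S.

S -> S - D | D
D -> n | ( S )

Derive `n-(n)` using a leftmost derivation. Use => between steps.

S => S-D   [S -> S - D]
S-D => D-D   [S -> D]
D-D => n-D   [D -> n]
n-D => n-(S)   [D -> ( S )]
n-(S) => n-(D)   [S -> D]
n-(D) => n-(n)   [D -> n]

S => S-D => D-D => n-D => n-(S) => n-(D) => n-(n)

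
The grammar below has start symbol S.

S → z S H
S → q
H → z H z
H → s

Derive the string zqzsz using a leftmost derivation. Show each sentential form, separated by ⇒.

S ⇒ zSH ⇒ zqH ⇒ zqzHz ⇒ zqzsz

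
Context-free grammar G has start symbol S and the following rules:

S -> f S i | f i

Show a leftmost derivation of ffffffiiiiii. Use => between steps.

S=>fSi=>ffSii=>fffSiii=>ffffSiiii=>fffffSiiiii=>ffffffiiiiii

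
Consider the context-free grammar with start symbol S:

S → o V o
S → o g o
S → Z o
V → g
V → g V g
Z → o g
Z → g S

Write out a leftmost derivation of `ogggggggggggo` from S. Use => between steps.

S => oVo   [S → o V o]
oVo => ogVgo   [V → g V g]
ogVgo => oggVggo   [V → g V g]
oggVggo => ogggVgggo   [V → g V g]
ogggVgggo => oggggVggggo   [V → g V g]
oggggVggggo => ogggggVgggggo   [V → g V g]
ogggggVgggggo => ogggggggggggo   [V → g]

S => oVo => ogVgo => oggVggo => ogggVgggo => oggggVggggo => ogggggVgggggo => ogggggggggggo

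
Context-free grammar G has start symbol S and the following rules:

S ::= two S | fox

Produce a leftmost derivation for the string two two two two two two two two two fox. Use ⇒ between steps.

S ⇒ two S ⇒ two two S ⇒ two two two S ⇒ two two two two S ⇒ two two two two two S ⇒ two two two two two two S ⇒ two two two two two two two S ⇒ two two two two two two two two S ⇒ two two two two two two two two two S ⇒ two two two two two two two two two fox

S ⇒ two S   [S ::= two S]
two S ⇒ two two S   [S ::= two S]
two two S ⇒ two two two S   [S ::= two S]
two two two S ⇒ two two two two S   [S ::= two S]
two two two two S ⇒ two two two two two S   [S ::= two S]
two two two two two S ⇒ two two two two two two S   [S ::= two S]
two two two two two two S ⇒ two two two two two two two S   [S ::= two S]
two two two two two two two S ⇒ two two two two two two two two S   [S ::= two S]
two two two two two two two two S ⇒ two two two two two two two two two S   [S ::= two S]
two two two two two two two two two S ⇒ two two two two two two two two two fox   [S ::= fox]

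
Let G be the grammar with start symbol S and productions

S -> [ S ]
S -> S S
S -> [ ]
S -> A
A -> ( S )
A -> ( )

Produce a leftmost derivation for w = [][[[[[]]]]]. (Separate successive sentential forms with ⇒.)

S ⇒ SS ⇒ []S ⇒ [][S] ⇒ [][[S]] ⇒ [][[[S]]] ⇒ [][[[[S]]]] ⇒ [][[[[[]]]]]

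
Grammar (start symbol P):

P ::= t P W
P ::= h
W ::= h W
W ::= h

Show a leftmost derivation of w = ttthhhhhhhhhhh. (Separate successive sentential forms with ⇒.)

P ⇒ tPW   [P ::= t P W]
tPW ⇒ ttPWW   [P ::= t P W]
ttPWW ⇒ tttPWWW   [P ::= t P W]
tttPWWW ⇒ ttthWWW   [P ::= h]
ttthWWW ⇒ ttthhWWW   [W ::= h W]
ttthhWWW ⇒ ttthhhWWW   [W ::= h W]
ttthhhWWW ⇒ ttthhhhWWW   [W ::= h W]
ttthhhhWWW ⇒ ttthhhhhWWW   [W ::= h W]
ttthhhhhWWW ⇒ ttthhhhhhWWW   [W ::= h W]
ttthhhhhhWWW ⇒ ttthhhhhhhWW   [W ::= h]
ttthhhhhhhWW ⇒ ttthhhhhhhhW   [W ::= h]
ttthhhhhhhhW ⇒ ttthhhhhhhhhW   [W ::= h W]
ttthhhhhhhhhW ⇒ ttthhhhhhhhhhW   [W ::= h W]
ttthhhhhhhhhhW ⇒ ttthhhhhhhhhhh   [W ::= h]

P⇒tPW⇒ttPWW⇒tttPWWW⇒ttthWWW⇒ttthhWWW⇒ttthhhWWW⇒ttthhhhWWW⇒ttthhhhhWWW⇒ttthhhhhhWWW⇒ttthhhhhhhWW⇒ttthhhhhhhhW⇒ttthhhhhhhhhW⇒ttthhhhhhhhhhW⇒ttthhhhhhhhhhh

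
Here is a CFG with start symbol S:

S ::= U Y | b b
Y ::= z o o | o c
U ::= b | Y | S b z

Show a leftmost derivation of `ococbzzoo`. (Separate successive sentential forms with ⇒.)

S ⇒ UY ⇒ SbzY ⇒ UYbzY ⇒ YYbzY ⇒ ocYbzY ⇒ ococbzY ⇒ ococbzzoo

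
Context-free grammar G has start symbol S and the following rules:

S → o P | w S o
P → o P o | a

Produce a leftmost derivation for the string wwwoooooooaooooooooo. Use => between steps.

S => wSo => wwSoo => wwwSooo => wwwoPooo => wwwooPoooo => wwwoooPooooo => wwwooooPoooooo => wwwoooooPooooooo => wwwooooooPoooooooo => wwwoooooooPooooooooo => wwwoooooooaooooooooo

S => wSo   [S → w S o]
wSo => wwSoo   [S → w S o]
wwSoo => wwwSooo   [S → w S o]
wwwSooo => wwwoPooo   [S → o P]
wwwoPooo => wwwooPoooo   [P → o P o]
wwwooPoooo => wwwoooPooooo   [P → o P o]
wwwoooPooooo => wwwooooPoooooo   [P → o P o]
wwwooooPoooooo => wwwoooooPooooooo   [P → o P o]
wwwoooooPooooooo => wwwooooooPoooooooo   [P → o P o]
wwwooooooPoooooooo => wwwoooooooPooooooooo   [P → o P o]
wwwoooooooPooooooooo => wwwoooooooaooooooooo   [P → a]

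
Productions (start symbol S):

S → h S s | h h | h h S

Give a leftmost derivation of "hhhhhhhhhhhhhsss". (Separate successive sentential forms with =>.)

S => hhS   [S → h h S]
hhS => hhhhS   [S → h h S]
hhhhS => hhhhhhS   [S → h h S]
hhhhhhS => hhhhhhhhS   [S → h h S]
hhhhhhhhS => hhhhhhhhhSs   [S → h S s]
hhhhhhhhhSs => hhhhhhhhhhSss   [S → h S s]
hhhhhhhhhhSss => hhhhhhhhhhhSsss   [S → h S s]
hhhhhhhhhhhSsss => hhhhhhhhhhhhhsss   [S → h h]

S=>hhS=>hhhhS=>hhhhhhS=>hhhhhhhhS=>hhhhhhhhhSs=>hhhhhhhhhhSss=>hhhhhhhhhhhSsss=>hhhhhhhhhhhhhsss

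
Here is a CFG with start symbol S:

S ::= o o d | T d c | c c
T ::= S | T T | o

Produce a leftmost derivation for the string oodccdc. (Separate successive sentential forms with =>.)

S => Tdc => TTdc => STdc => oodTdc => oodSdc => oodccdc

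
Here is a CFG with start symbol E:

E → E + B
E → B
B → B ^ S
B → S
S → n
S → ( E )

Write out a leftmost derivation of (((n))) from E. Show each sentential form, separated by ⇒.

E⇒B⇒S⇒(E)⇒(B)⇒(S)⇒((E))⇒((B))⇒((S))⇒(((E)))⇒(((B)))⇒(((S)))⇒(((n)))

E ⇒ B   [E → B]
B ⇒ S   [B → S]
S ⇒ (E)   [S → ( E )]
(E) ⇒ (B)   [E → B]
(B) ⇒ (S)   [B → S]
(S) ⇒ ((E))   [S → ( E )]
((E)) ⇒ ((B))   [E → B]
((B)) ⇒ ((S))   [B → S]
((S)) ⇒ (((E)))   [S → ( E )]
(((E))) ⇒ (((B)))   [E → B]
(((B))) ⇒ (((S)))   [B → S]
(((S))) ⇒ (((n)))   [S → n]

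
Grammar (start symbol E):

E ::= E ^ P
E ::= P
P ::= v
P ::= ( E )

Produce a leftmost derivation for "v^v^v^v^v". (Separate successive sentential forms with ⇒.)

E ⇒ E^P   [E ::= E ^ P]
E^P ⇒ E^P^P   [E ::= E ^ P]
E^P^P ⇒ E^P^P^P   [E ::= E ^ P]
E^P^P^P ⇒ E^P^P^P^P   [E ::= E ^ P]
E^P^P^P^P ⇒ P^P^P^P^P   [E ::= P]
P^P^P^P^P ⇒ v^P^P^P^P   [P ::= v]
v^P^P^P^P ⇒ v^v^P^P^P   [P ::= v]
v^v^P^P^P ⇒ v^v^v^P^P   [P ::= v]
v^v^v^P^P ⇒ v^v^v^v^P   [P ::= v]
v^v^v^v^P ⇒ v^v^v^v^v   [P ::= v]

E ⇒ E^P ⇒ E^P^P ⇒ E^P^P^P ⇒ E^P^P^P^P ⇒ P^P^P^P^P ⇒ v^P^P^P^P ⇒ v^v^P^P^P ⇒ v^v^v^P^P ⇒ v^v^v^v^P ⇒ v^v^v^v^v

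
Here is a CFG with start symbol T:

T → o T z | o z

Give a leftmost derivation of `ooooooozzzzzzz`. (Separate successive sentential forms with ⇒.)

T ⇒ oTz ⇒ ooTzz ⇒ oooTzzz ⇒ ooooTzzzz ⇒ oooooTzzzzz ⇒ ooooooTzzzzzz ⇒ ooooooozzzzzzz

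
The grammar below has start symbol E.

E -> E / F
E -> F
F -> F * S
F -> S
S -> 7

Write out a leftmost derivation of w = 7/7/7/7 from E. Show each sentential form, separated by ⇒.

E⇒E/F⇒E/F/F⇒E/F/F/F⇒F/F/F/F⇒S/F/F/F⇒7/F/F/F⇒7/S/F/F⇒7/7/F/F⇒7/7/S/F⇒7/7/7/F⇒7/7/7/S⇒7/7/7/7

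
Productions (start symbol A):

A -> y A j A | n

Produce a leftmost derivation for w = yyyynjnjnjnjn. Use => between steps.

A => yAjA   [A -> y A j A]
yAjA => yyAjAjA   [A -> y A j A]
yyAjAjA => yyyAjAjAjA   [A -> y A j A]
yyyAjAjAjA => yyyyAjAjAjAjA   [A -> y A j A]
yyyyAjAjAjAjA => yyyynjAjAjAjA   [A -> n]
yyyynjAjAjAjA => yyyynjnjAjAjA   [A -> n]
yyyynjnjAjAjA => yyyynjnjnjAjA   [A -> n]
yyyynjnjnjAjA => yyyynjnjnjnjA   [A -> n]
yyyynjnjnjnjA => yyyynjnjnjnjn   [A -> n]

A=>yAjA=>yyAjAjA=>yyyAjAjAjA=>yyyyAjAjAjAjA=>yyyynjAjAjAjA=>yyyynjnjAjAjA=>yyyynjnjnjAjA=>yyyynjnjnjnjA=>yyyynjnjnjnjn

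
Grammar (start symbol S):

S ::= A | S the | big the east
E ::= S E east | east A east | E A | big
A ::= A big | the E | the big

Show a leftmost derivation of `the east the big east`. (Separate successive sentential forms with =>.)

S => A   [S ::= A]
A => the E   [A ::= the E]
the E => the east A east   [E ::= east A east]
the east A east => the east the E east   [A ::= the E]
the east the E east => the east the big east   [E ::= big]

S => A => the E => the east A east => the east the E east => the east the big east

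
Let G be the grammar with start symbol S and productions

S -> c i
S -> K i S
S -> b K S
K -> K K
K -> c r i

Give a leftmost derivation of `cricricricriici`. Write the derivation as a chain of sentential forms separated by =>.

S=>KiS=>KKiS=>KKKiS=>KKKKiS=>criKKKiS=>cricriKKiS=>cricricriKiS=>cricricricriiS=>cricricricriici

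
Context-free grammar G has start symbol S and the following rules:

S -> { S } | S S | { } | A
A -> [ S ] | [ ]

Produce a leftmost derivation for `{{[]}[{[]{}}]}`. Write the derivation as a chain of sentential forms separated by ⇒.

S⇒{S}⇒{SS}⇒{{S}S}⇒{{A}S}⇒{{[]}S}⇒{{[]}A}⇒{{[]}[S]}⇒{{[]}[{S}]}⇒{{[]}[{SS}]}⇒{{[]}[{AS}]}⇒{{[]}[{[]S}]}⇒{{[]}[{[]{}}]}

S ⇒ {S}   [S -> { S }]
{S} ⇒ {SS}   [S -> S S]
{SS} ⇒ {{S}S}   [S -> { S }]
{{S}S} ⇒ {{A}S}   [S -> A]
{{A}S} ⇒ {{[]}S}   [A -> [ ]]
{{[]}S} ⇒ {{[]}A}   [S -> A]
{{[]}A} ⇒ {{[]}[S]}   [A -> [ S ]]
{{[]}[S]} ⇒ {{[]}[{S}]}   [S -> { S }]
{{[]}[{S}]} ⇒ {{[]}[{SS}]}   [S -> S S]
{{[]}[{SS}]} ⇒ {{[]}[{AS}]}   [S -> A]
{{[]}[{AS}]} ⇒ {{[]}[{[]S}]}   [A -> [ ]]
{{[]}[{[]S}]} ⇒ {{[]}[{[]{}}]}   [S -> { }]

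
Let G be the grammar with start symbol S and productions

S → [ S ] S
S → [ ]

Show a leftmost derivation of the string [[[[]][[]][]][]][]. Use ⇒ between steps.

S⇒[S]S⇒[[S]S]S⇒[[[S]S]S]S⇒[[[[]]S]S]S⇒[[[[]][S]S]S]S⇒[[[[]][[]]S]S]S⇒[[[[]][[]][]]S]S⇒[[[[]][[]][]][]]S⇒[[[[]][[]][]][]][]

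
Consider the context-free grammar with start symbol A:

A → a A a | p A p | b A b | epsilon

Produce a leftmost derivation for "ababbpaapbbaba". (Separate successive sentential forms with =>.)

A => aAa   [A → a A a]
aAa => abAba   [A → b A b]
abAba => abaAaba   [A → a A a]
abaAaba => ababAbaba   [A → b A b]
ababAbaba => ababbAbbaba   [A → b A b]
ababbAbbaba => ababbpApbbaba   [A → p A p]
ababbpApbbaba => ababbpaAapbbaba   [A → a A a]
ababbpaAapbbaba => ababbpaapbbaba   [A → epsilon]

A=>aAa=>abAba=>abaAaba=>ababAbaba=>ababbAbbaba=>ababbpApbbaba=>ababbpaAapbbaba=>ababbpaapbbaba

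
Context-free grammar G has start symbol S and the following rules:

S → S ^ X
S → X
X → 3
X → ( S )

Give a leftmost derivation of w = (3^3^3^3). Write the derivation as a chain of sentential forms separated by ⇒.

S ⇒ X   [S → X]
X ⇒ (S)   [X → ( S )]
(S) ⇒ (S^X)   [S → S ^ X]
(S^X) ⇒ (S^X^X)   [S → S ^ X]
(S^X^X) ⇒ (S^X^X^X)   [S → S ^ X]
(S^X^X^X) ⇒ (X^X^X^X)   [S → X]
(X^X^X^X) ⇒ (3^X^X^X)   [X → 3]
(3^X^X^X) ⇒ (3^3^X^X)   [X → 3]
(3^3^X^X) ⇒ (3^3^3^X)   [X → 3]
(3^3^3^X) ⇒ (3^3^3^3)   [X → 3]

S ⇒ X ⇒ (S) ⇒ (S^X) ⇒ (S^X^X) ⇒ (S^X^X^X) ⇒ (X^X^X^X) ⇒ (3^X^X^X) ⇒ (3^3^X^X) ⇒ (3^3^3^X) ⇒ (3^3^3^3)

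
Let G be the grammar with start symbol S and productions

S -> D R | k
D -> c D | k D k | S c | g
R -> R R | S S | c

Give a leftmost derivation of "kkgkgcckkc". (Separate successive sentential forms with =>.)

S => DR => kDkR => kkDkkR => kkSckkR => kkDRckkR => kkgRckkR => kkgSSckkR => kkgkSckkR => kkgkDRckkR => kkgkgRckkR => kkgkgcckkR => kkgkgcckkc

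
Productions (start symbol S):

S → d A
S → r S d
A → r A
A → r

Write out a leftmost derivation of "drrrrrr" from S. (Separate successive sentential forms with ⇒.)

S⇒dA⇒drA⇒drrA⇒drrrA⇒drrrrA⇒drrrrrA⇒drrrrrr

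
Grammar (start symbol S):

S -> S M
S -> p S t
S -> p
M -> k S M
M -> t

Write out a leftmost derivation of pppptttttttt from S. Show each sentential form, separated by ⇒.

S ⇒ SM   [S -> S M]
SM ⇒ pStM   [S -> p S t]
pStM ⇒ ppSttM   [S -> p S t]
ppSttM ⇒ ppSMttM   [S -> S M]
ppSMttM ⇒ ppSMMttM   [S -> S M]
ppSMMttM ⇒ ppSMMMttM   [S -> S M]
ppSMMMttM ⇒ pppStMMMttM   [S -> p S t]
pppStMMMttM ⇒ pppSMtMMMttM   [S -> S M]
pppSMtMMMttM ⇒ ppppMtMMMttM   [S -> p]
ppppMtMMMttM ⇒ ppppttMMMttM   [M -> t]
ppppttMMMttM ⇒ pppptttMMttM   [M -> t]
pppptttMMttM ⇒ ppppttttMttM   [M -> t]
ppppttttMttM ⇒ pppptttttttM   [M -> t]
pppptttttttM ⇒ pppptttttttt   [M -> t]

S ⇒ SM ⇒ pStM ⇒ ppSttM ⇒ ppSMttM ⇒ ppSMMttM ⇒ ppSMMMttM ⇒ pppStMMMttM ⇒ pppSMtMMMttM ⇒ ppppMtMMMttM ⇒ ppppttMMMttM ⇒ pppptttMMttM ⇒ ppppttttMttM ⇒ pppptttttttM ⇒ pppptttttttt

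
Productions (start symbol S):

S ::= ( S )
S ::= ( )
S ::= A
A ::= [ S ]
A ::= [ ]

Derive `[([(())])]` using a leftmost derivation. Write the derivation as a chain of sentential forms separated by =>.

S => A => [S] => [(S)] => [(A)] => [([S])] => [([(S)])] => [([(())])]

S => A   [S ::= A]
A => [S]   [A ::= [ S ]]
[S] => [(S)]   [S ::= ( S )]
[(S)] => [(A)]   [S ::= A]
[(A)] => [([S])]   [A ::= [ S ]]
[([S])] => [([(S)])]   [S ::= ( S )]
[([(S)])] => [([(())])]   [S ::= ( )]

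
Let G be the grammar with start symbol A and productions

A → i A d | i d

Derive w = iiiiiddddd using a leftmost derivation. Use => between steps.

A => iAd => iiAdd => iiiAddd => iiiiAdddd => iiiiiddddd

A => iAd   [A → i A d]
iAd => iiAdd   [A → i A d]
iiAdd => iiiAddd   [A → i A d]
iiiAddd => iiiiAdddd   [A → i A d]
iiiiAdddd => iiiiiddddd   [A → i d]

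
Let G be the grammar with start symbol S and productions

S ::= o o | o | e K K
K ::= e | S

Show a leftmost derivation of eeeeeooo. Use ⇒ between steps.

S⇒eKK⇒eeK⇒eeS⇒eeeKK⇒eeeeK⇒eeeeS⇒eeeeeKK⇒eeeeeSK⇒eeeeeoK⇒eeeeeoS⇒eeeeeooo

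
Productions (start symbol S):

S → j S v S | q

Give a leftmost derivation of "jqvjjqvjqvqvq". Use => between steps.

S => jSvS   [S → j S v S]
jSvS => jqvS   [S → q]
jqvS => jqvjSvS   [S → j S v S]
jqvjSvS => jqvjjSvSvS   [S → j S v S]
jqvjjSvSvS => jqvjjqvSvS   [S → q]
jqvjjqvSvS => jqvjjqvjSvSvS   [S → j S v S]
jqvjjqvjSvSvS => jqvjjqvjqvSvS   [S → q]
jqvjjqvjqvSvS => jqvjjqvjqvqvS   [S → q]
jqvjjqvjqvqvS => jqvjjqvjqvqvq   [S → q]

S=>jSvS=>jqvS=>jqvjSvS=>jqvjjSvSvS=>jqvjjqvSvS=>jqvjjqvjSvSvS=>jqvjjqvjqvSvS=>jqvjjqvjqvqvS=>jqvjjqvjqvqvq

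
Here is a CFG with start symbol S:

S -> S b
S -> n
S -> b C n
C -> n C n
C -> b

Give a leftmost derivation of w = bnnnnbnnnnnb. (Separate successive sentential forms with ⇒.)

S ⇒ Sb   [S -> S b]
Sb ⇒ bCnb   [S -> b C n]
bCnb ⇒ bnCnnb   [C -> n C n]
bnCnnb ⇒ bnnCnnnb   [C -> n C n]
bnnCnnnb ⇒ bnnnCnnnnb   [C -> n C n]
bnnnCnnnnb ⇒ bnnnnCnnnnnb   [C -> n C n]
bnnnnCnnnnnb ⇒ bnnnnbnnnnnb   [C -> b]

S ⇒ Sb ⇒ bCnb ⇒ bnCnnb ⇒ bnnCnnnb ⇒ bnnnCnnnnb ⇒ bnnnnCnnnnnb ⇒ bnnnnbnnnnnb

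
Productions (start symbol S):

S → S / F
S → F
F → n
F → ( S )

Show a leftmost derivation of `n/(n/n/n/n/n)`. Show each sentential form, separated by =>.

S => S/F   [S → S / F]
S/F => F/F   [S → F]
F/F => n/F   [F → n]
n/F => n/(S)   [F → ( S )]
n/(S) => n/(S/F)   [S → S / F]
n/(S/F) => n/(S/F/F)   [S → S / F]
n/(S/F/F) => n/(S/F/F/F)   [S → S / F]
n/(S/F/F/F) => n/(S/F/F/F/F)   [S → S / F]
n/(S/F/F/F/F) => n/(F/F/F/F/F)   [S → F]
n/(F/F/F/F/F) => n/(n/F/F/F/F)   [F → n]
n/(n/F/F/F/F) => n/(n/n/F/F/F)   [F → n]
n/(n/n/F/F/F) => n/(n/n/n/F/F)   [F → n]
n/(n/n/n/F/F) => n/(n/n/n/n/F)   [F → n]
n/(n/n/n/n/F) => n/(n/n/n/n/n)   [F → n]

S => S/F => F/F => n/F => n/(S) => n/(S/F) => n/(S/F/F) => n/(S/F/F/F) => n/(S/F/F/F/F) => n/(F/F/F/F/F) => n/(n/F/F/F/F) => n/(n/n/F/F/F) => n/(n/n/n/F/F) => n/(n/n/n/n/F) => n/(n/n/n/n/n)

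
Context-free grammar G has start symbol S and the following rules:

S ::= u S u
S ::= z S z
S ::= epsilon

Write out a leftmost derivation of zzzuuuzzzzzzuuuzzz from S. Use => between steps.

S => zSz   [S ::= z S z]
zSz => zzSzz   [S ::= z S z]
zzSzz => zzzSzzz   [S ::= z S z]
zzzSzzz => zzzuSuzzz   [S ::= u S u]
zzzuSuzzz => zzzuuSuuzzz   [S ::= u S u]
zzzuuSuuzzz => zzzuuuSuuuzzz   [S ::= u S u]
zzzuuuSuuuzzz => zzzuuuzSzuuuzzz   [S ::= z S z]
zzzuuuzSzuuuzzz => zzzuuuzzSzzuuuzzz   [S ::= z S z]
zzzuuuzzSzzuuuzzz => zzzuuuzzzSzzzuuuzzz   [S ::= z S z]
zzzuuuzzzSzzzuuuzzz => zzzuuuzzzzzzuuuzzz   [S ::= epsilon]

S => zSz => zzSzz => zzzSzzz => zzzuSuzzz => zzzuuSuuzzz => zzzuuuSuuuzzz => zzzuuuzSzuuuzzz => zzzuuuzzSzzuuuzzz => zzzuuuzzzSzzzuuuzzz => zzzuuuzzzzzzuuuzzz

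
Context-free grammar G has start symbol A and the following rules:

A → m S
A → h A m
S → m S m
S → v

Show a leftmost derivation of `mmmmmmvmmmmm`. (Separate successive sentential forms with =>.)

A => mS => mmSm => mmmSmm => mmmmSmmm => mmmmmSmmmm => mmmmmmSmmmmm => mmmmmmvmmmmm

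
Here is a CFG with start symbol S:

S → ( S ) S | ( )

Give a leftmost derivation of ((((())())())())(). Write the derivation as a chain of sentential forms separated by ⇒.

S ⇒ (S)S   [S → ( S ) S]
(S)S ⇒ ((S)S)S   [S → ( S ) S]
((S)S)S ⇒ (((S)S)S)S   [S → ( S ) S]
(((S)S)S)S ⇒ ((((S)S)S)S)S   [S → ( S ) S]
((((S)S)S)S)S ⇒ ((((())S)S)S)S   [S → ( )]
((((())S)S)S)S ⇒ ((((())())S)S)S   [S → ( )]
((((())())S)S)S ⇒ ((((())())())S)S   [S → ( )]
((((())())())S)S ⇒ ((((())())())())S   [S → ( )]
((((())())())())S ⇒ ((((())())())())()   [S → ( )]

S ⇒ (S)S ⇒ ((S)S)S ⇒ (((S)S)S)S ⇒ ((((S)S)S)S)S ⇒ ((((())S)S)S)S ⇒ ((((())())S)S)S ⇒ ((((())())())S)S ⇒ ((((())())())())S ⇒ ((((())())())())()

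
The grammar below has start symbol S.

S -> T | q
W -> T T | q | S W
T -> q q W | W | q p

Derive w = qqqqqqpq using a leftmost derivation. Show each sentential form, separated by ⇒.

S⇒T⇒qqW⇒qqSW⇒qqTW⇒qqqqWW⇒qqqqTTW⇒qqqqWTW⇒qqqqqTW⇒qqqqqqpW⇒qqqqqqpq

S ⇒ T   [S -> T]
T ⇒ qqW   [T -> q q W]
qqW ⇒ qqSW   [W -> S W]
qqSW ⇒ qqTW   [S -> T]
qqTW ⇒ qqqqWW   [T -> q q W]
qqqqWW ⇒ qqqqTTW   [W -> T T]
qqqqTTW ⇒ qqqqWTW   [T -> W]
qqqqWTW ⇒ qqqqqTW   [W -> q]
qqqqqTW ⇒ qqqqqqpW   [T -> q p]
qqqqqqpW ⇒ qqqqqqpq   [W -> q]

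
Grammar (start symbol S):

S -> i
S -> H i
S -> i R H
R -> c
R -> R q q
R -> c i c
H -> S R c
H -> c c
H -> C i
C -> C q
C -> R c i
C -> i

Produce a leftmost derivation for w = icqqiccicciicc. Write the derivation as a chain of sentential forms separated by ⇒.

S ⇒ iRH ⇒ iRqqH ⇒ icqqH ⇒ icqqSRc ⇒ icqqiRHRc ⇒ icqqicHRc ⇒ icqqicCiRc ⇒ icqqicRciiRc ⇒ icqqiccicciiRc ⇒ icqqiccicciicc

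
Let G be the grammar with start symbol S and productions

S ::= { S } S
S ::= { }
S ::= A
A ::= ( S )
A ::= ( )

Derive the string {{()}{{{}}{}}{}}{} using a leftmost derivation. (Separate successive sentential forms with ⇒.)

S ⇒ {S}S ⇒ {{S}S}S ⇒ {{A}S}S ⇒ {{()}S}S ⇒ {{()}{S}S}S ⇒ {{()}{{S}S}S}S ⇒ {{()}{{{}}S}S}S ⇒ {{()}{{{}}{}}S}S ⇒ {{()}{{{}}{}}{}}S ⇒ {{()}{{{}}{}}{}}{}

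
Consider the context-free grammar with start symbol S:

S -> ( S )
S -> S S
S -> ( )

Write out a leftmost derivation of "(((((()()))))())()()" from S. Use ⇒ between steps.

S⇒SS⇒SSS⇒(S)SS⇒(SS)SS⇒((S)S)SS⇒(((S))S)SS⇒((((S)))S)SS⇒(((((S))))S)SS⇒(((((SS))))S)SS⇒(((((()S))))S)SS⇒(((((()()))))S)SS⇒(((((()()))))())SS⇒(((((()()))))())()S⇒(((((()()))))())()()

S ⇒ SS   [S -> S S]
SS ⇒ SSS   [S -> S S]
SSS ⇒ (S)SS   [S -> ( S )]
(S)SS ⇒ (SS)SS   [S -> S S]
(SS)SS ⇒ ((S)S)SS   [S -> ( S )]
((S)S)SS ⇒ (((S))S)SS   [S -> ( S )]
(((S))S)SS ⇒ ((((S)))S)SS   [S -> ( S )]
((((S)))S)SS ⇒ (((((S))))S)SS   [S -> ( S )]
(((((S))))S)SS ⇒ (((((SS))))S)SS   [S -> S S]
(((((SS))))S)SS ⇒ (((((()S))))S)SS   [S -> ( )]
(((((()S))))S)SS ⇒ (((((()()))))S)SS   [S -> ( )]
(((((()()))))S)SS ⇒ (((((()()))))())SS   [S -> ( )]
(((((()()))))())SS ⇒ (((((()()))))())()S   [S -> ( )]
(((((()()))))())()S ⇒ (((((()()))))())()()   [S -> ( )]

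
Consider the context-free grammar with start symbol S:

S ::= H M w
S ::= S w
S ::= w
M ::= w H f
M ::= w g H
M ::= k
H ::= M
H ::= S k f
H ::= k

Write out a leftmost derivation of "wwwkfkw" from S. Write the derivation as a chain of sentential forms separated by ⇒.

S⇒HMw⇒SkfMw⇒SwkfMw⇒SwwkfMw⇒wwwkfMw⇒wwwkfkw

S ⇒ HMw   [S ::= H M w]
HMw ⇒ SkfMw   [H ::= S k f]
SkfMw ⇒ SwkfMw   [S ::= S w]
SwkfMw ⇒ SwwkfMw   [S ::= S w]
SwwkfMw ⇒ wwwkfMw   [S ::= w]
wwwkfMw ⇒ wwwkfkw   [M ::= k]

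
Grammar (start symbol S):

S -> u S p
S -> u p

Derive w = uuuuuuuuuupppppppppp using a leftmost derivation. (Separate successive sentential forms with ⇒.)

S ⇒ uSp   [S -> u S p]
uSp ⇒ uuSpp   [S -> u S p]
uuSpp ⇒ uuuSppp   [S -> u S p]
uuuSppp ⇒ uuuuSpppp   [S -> u S p]
uuuuSpppp ⇒ uuuuuSppppp   [S -> u S p]
uuuuuSppppp ⇒ uuuuuuSpppppp   [S -> u S p]
uuuuuuSpppppp ⇒ uuuuuuuSppppppp   [S -> u S p]
uuuuuuuSppppppp ⇒ uuuuuuuuSpppppppp   [S -> u S p]
uuuuuuuuSpppppppp ⇒ uuuuuuuuuSppppppppp   [S -> u S p]
uuuuuuuuuSppppppppp ⇒ uuuuuuuuuupppppppppp   [S -> u p]

S ⇒ uSp ⇒ uuSpp ⇒ uuuSppp ⇒ uuuuSpppp ⇒ uuuuuSppppp ⇒ uuuuuuSpppppp ⇒ uuuuuuuSppppppp ⇒ uuuuuuuuSpppppppp ⇒ uuuuuuuuuSppppppppp ⇒ uuuuuuuuuupppppppppp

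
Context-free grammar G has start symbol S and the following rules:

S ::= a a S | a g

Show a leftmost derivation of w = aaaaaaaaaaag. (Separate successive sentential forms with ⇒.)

S ⇒ aaS   [S ::= a a S]
aaS ⇒ aaaaS   [S ::= a a S]
aaaaS ⇒ aaaaaaS   [S ::= a a S]
aaaaaaS ⇒ aaaaaaaaS   [S ::= a a S]
aaaaaaaaS ⇒ aaaaaaaaaaS   [S ::= a a S]
aaaaaaaaaaS ⇒ aaaaaaaaaaag   [S ::= a g]

S ⇒ aaS ⇒ aaaaS ⇒ aaaaaaS ⇒ aaaaaaaaS ⇒ aaaaaaaaaaS ⇒ aaaaaaaaaaag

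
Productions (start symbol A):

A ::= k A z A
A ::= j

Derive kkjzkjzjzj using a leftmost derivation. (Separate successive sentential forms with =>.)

A => kAzA => kkAzAzA => kkjzAzA => kkjzkAzAzA => kkjzkjzAzA => kkjzkjzjzA => kkjzkjzjzj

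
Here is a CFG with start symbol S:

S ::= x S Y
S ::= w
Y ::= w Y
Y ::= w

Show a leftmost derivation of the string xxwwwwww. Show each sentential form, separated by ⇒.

S ⇒ xSY ⇒ xxSYY ⇒ xxwYY ⇒ xxwwYY ⇒ xxwwwYY ⇒ xxwwwwY ⇒ xxwwwwwY ⇒ xxwwwwww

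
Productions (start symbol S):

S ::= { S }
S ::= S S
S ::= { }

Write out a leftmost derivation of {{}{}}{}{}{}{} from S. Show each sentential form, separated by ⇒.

S ⇒ SS   [S ::= S S]
SS ⇒ SSS   [S ::= S S]
SSS ⇒ SSSS   [S ::= S S]
SSSS ⇒ SSSSS   [S ::= S S]
SSSSS ⇒ {S}SSSS   [S ::= { S }]
{S}SSSS ⇒ {SS}SSSS   [S ::= S S]
{SS}SSSS ⇒ {{}S}SSSS   [S ::= { }]
{{}S}SSSS ⇒ {{}{}}SSSS   [S ::= { }]
{{}{}}SSSS ⇒ {{}{}}{}SSS   [S ::= { }]
{{}{}}{}SSS ⇒ {{}{}}{}{}SS   [S ::= { }]
{{}{}}{}{}SS ⇒ {{}{}}{}{}{}S   [S ::= { }]
{{}{}}{}{}{}S ⇒ {{}{}}{}{}{}{}   [S ::= { }]

S ⇒ SS ⇒ SSS ⇒ SSSS ⇒ SSSSS ⇒ {S}SSSS ⇒ {SS}SSSS ⇒ {{}S}SSSS ⇒ {{}{}}SSSS ⇒ {{}{}}{}SSS ⇒ {{}{}}{}{}SS ⇒ {{}{}}{}{}{}S ⇒ {{}{}}{}{}{}{}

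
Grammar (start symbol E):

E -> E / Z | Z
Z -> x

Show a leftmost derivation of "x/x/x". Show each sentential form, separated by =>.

E => E/Z => E/Z/Z => Z/Z/Z => x/Z/Z => x/x/Z => x/x/x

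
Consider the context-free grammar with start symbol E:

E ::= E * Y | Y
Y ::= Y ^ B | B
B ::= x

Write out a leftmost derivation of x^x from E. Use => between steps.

E=>Y=>Y^B=>B^B=>x^B=>x^x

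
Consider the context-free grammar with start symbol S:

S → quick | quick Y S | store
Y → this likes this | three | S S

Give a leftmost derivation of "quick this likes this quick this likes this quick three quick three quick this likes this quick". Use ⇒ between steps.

S ⇒ quick Y S   [S → quick Y S]
quick Y S ⇒ quick this likes this S   [Y → this likes this]
quick this likes this S ⇒ quick this likes this quick Y S   [S → quick Y S]
quick this likes this quick Y S ⇒ quick this likes this quick this likes this S   [Y → this likes this]
quick this likes this quick this likes this S ⇒ quick this likes this quick this likes this quick Y S   [S → quick Y S]
quick this likes this quick this likes this quick Y S ⇒ quick this likes this quick this likes this quick three S   [Y → three]
quick this likes this quick this likes this quick three S ⇒ quick this likes this quick this likes this quick three quick Y S   [S → quick Y S]
quick this likes this quick this likes this quick three quick Y S ⇒ quick this likes this quick this likes this quick three quick three S   [Y → three]
quick this likes this quick this likes this quick three quick three S ⇒ quick this likes this quick this likes this quick three quick three quick Y S   [S → quick Y S]
quick this likes this quick this likes this quick three quick three quick Y S ⇒ quick this likes this quick this likes this quick three quick three quick this likes this S   [Y → this likes this]
quick this likes this quick this likes this quick three quick three quick this likes this S ⇒ quick this likes this quick this likes this quick three quick three quick this likes this quick   [S → quick]

S ⇒ quick Y S ⇒ quick this likes this S ⇒ quick this likes this quick Y S ⇒ quick this likes this quick this likes this S ⇒ quick this likes this quick this likes this quick Y S ⇒ quick this likes this quick this likes this quick three S ⇒ quick this likes this quick this likes this quick three quick Y S ⇒ quick this likes this quick this likes this quick three quick three S ⇒ quick this likes this quick this likes this quick three quick three quick Y S ⇒ quick this likes this quick this likes this quick three quick three quick this likes this S ⇒ quick this likes this quick this likes this quick three quick three quick this likes this quick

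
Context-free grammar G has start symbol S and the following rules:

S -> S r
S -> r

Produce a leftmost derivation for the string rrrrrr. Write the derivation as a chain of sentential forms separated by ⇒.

S ⇒ Sr   [S -> S r]
Sr ⇒ Srr   [S -> S r]
Srr ⇒ Srrr   [S -> S r]
Srrr ⇒ Srrrr   [S -> S r]
Srrrr ⇒ Srrrrr   [S -> S r]
Srrrrr ⇒ rrrrrr   [S -> r]

S ⇒ Sr ⇒ Srr ⇒ Srrr ⇒ Srrrr ⇒ Srrrrr ⇒ rrrrrr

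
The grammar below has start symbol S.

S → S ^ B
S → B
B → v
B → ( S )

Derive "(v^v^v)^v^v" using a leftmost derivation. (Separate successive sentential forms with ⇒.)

S ⇒ S^B ⇒ S^B^B ⇒ B^B^B ⇒ (S)^B^B ⇒ (S^B)^B^B ⇒ (S^B^B)^B^B ⇒ (B^B^B)^B^B ⇒ (v^B^B)^B^B ⇒ (v^v^B)^B^B ⇒ (v^v^v)^B^B ⇒ (v^v^v)^v^B ⇒ (v^v^v)^v^v

S ⇒ S^B   [S → S ^ B]
S^B ⇒ S^B^B   [S → S ^ B]
S^B^B ⇒ B^B^B   [S → B]
B^B^B ⇒ (S)^B^B   [B → ( S )]
(S)^B^B ⇒ (S^B)^B^B   [S → S ^ B]
(S^B)^B^B ⇒ (S^B^B)^B^B   [S → S ^ B]
(S^B^B)^B^B ⇒ (B^B^B)^B^B   [S → B]
(B^B^B)^B^B ⇒ (v^B^B)^B^B   [B → v]
(v^B^B)^B^B ⇒ (v^v^B)^B^B   [B → v]
(v^v^B)^B^B ⇒ (v^v^v)^B^B   [B → v]
(v^v^v)^B^B ⇒ (v^v^v)^v^B   [B → v]
(v^v^v)^v^B ⇒ (v^v^v)^v^v   [B → v]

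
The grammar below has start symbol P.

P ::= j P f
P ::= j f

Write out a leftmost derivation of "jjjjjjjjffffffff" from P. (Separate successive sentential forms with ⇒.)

P ⇒ jPf ⇒ jjPff ⇒ jjjPfff ⇒ jjjjPffff ⇒ jjjjjPfffff ⇒ jjjjjjPffffff ⇒ jjjjjjjPfffffff ⇒ jjjjjjjjffffffff

P ⇒ jPf   [P ::= j P f]
jPf ⇒ jjPff   [P ::= j P f]
jjPff ⇒ jjjPfff   [P ::= j P f]
jjjPfff ⇒ jjjjPffff   [P ::= j P f]
jjjjPffff ⇒ jjjjjPfffff   [P ::= j P f]
jjjjjPfffff ⇒ jjjjjjPffffff   [P ::= j P f]
jjjjjjPffffff ⇒ jjjjjjjPfffffff   [P ::= j P f]
jjjjjjjPfffffff ⇒ jjjjjjjjffffffff   [P ::= j f]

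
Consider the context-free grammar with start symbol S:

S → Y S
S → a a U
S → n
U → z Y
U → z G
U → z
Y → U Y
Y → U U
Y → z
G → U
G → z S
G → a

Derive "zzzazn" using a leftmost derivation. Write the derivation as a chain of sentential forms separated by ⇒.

S⇒YS⇒zS⇒zYS⇒zUUS⇒zzGUS⇒zzUUS⇒zzzGUS⇒zzzaUS⇒zzzazS⇒zzzazn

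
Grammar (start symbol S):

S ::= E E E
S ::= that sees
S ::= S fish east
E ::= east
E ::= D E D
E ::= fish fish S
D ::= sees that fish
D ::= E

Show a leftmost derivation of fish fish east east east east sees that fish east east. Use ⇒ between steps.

S ⇒ E E E ⇒ D E D E E ⇒ E E D E E ⇒ fish fish S E D E E ⇒ fish fish E E E E D E E ⇒ fish fish east E E E D E E ⇒ fish fish east east E E D E E ⇒ fish fish east east east E D E E ⇒ fish fish east east east east D E E ⇒ fish fish east east east east sees that fish E E ⇒ fish fish east east east east sees that fish east E ⇒ fish fish east east east east sees that fish east east

S ⇒ E E E   [S ::= E E E]
E E E ⇒ D E D E E   [E ::= D E D]
D E D E E ⇒ E E D E E   [D ::= E]
E E D E E ⇒ fish fish S E D E E   [E ::= fish fish S]
fish fish S E D E E ⇒ fish fish E E E E D E E   [S ::= E E E]
fish fish E E E E D E E ⇒ fish fish east E E E D E E   [E ::= east]
fish fish east E E E D E E ⇒ fish fish east east E E D E E   [E ::= east]
fish fish east east E E D E E ⇒ fish fish east east east E D E E   [E ::= east]
fish fish east east east E D E E ⇒ fish fish east east east east D E E   [E ::= east]
fish fish east east east east D E E ⇒ fish fish east east east east sees that fish E E   [D ::= sees that fish]
fish fish east east east east sees that fish E E ⇒ fish fish east east east east sees that fish east E   [E ::= east]
fish fish east east east east sees that fish east E ⇒ fish fish east east east east sees that fish east east   [E ::= east]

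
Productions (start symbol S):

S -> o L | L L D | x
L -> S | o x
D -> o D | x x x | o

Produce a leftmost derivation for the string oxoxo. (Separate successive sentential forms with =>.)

S => LLD => oxLD => oxoxD => oxoxo

S => LLD   [S -> L L D]
LLD => oxLD   [L -> o x]
oxLD => oxoxD   [L -> o x]
oxoxD => oxoxo   [D -> o]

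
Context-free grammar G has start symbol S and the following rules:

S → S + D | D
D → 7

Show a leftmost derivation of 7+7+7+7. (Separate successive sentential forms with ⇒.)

S ⇒ S+D ⇒ S+D+D ⇒ S+D+D+D ⇒ D+D+D+D ⇒ 7+D+D+D ⇒ 7+7+D+D ⇒ 7+7+7+D ⇒ 7+7+7+7

S ⇒ S+D   [S → S + D]
S+D ⇒ S+D+D   [S → S + D]
S+D+D ⇒ S+D+D+D   [S → S + D]
S+D+D+D ⇒ D+D+D+D   [S → D]
D+D+D+D ⇒ 7+D+D+D   [D → 7]
7+D+D+D ⇒ 7+7+D+D   [D → 7]
7+7+D+D ⇒ 7+7+7+D   [D → 7]
7+7+7+D ⇒ 7+7+7+7   [D → 7]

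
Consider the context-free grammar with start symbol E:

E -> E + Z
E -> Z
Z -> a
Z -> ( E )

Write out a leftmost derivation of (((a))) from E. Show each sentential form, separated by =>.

E => Z   [E -> Z]
Z => (E)   [Z -> ( E )]
(E) => (Z)   [E -> Z]
(Z) => ((E))   [Z -> ( E )]
((E)) => ((Z))   [E -> Z]
((Z)) => (((E)))   [Z -> ( E )]
(((E))) => (((Z)))   [E -> Z]
(((Z))) => (((a)))   [Z -> a]

E => Z => (E) => (Z) => ((E)) => ((Z)) => (((E))) => (((Z))) => (((a)))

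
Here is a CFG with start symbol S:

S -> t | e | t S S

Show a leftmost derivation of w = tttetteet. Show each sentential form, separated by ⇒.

S ⇒ tSS   [S -> t S S]
tSS ⇒ ttSSS   [S -> t S S]
ttSSS ⇒ tttSS   [S -> t]
tttSS ⇒ ttteS   [S -> e]
ttteS ⇒ tttetSS   [S -> t S S]
tttetSS ⇒ tttettSSS   [S -> t S S]
tttettSSS ⇒ tttetteSS   [S -> e]
tttetteSS ⇒ tttetteeS   [S -> e]
tttetteeS ⇒ tttetteet   [S -> t]

S ⇒ tSS ⇒ ttSSS ⇒ tttSS ⇒ ttteS ⇒ tttetSS ⇒ tttettSSS ⇒ tttetteSS ⇒ tttetteeS ⇒ tttetteet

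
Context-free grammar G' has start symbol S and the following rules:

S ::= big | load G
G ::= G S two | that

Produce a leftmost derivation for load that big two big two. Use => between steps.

S => load G   [S ::= load G]
load G => load G S two   [G ::= G S two]
load G S two => load G S two S two   [G ::= G S two]
load G S two S two => load that S two S two   [G ::= that]
load that S two S two => load that big two S two   [S ::= big]
load that big two S two => load that big two big two   [S ::= big]

S => load G => load G S two => load G S two S two => load that S two S two => load that big two S two => load that big two big two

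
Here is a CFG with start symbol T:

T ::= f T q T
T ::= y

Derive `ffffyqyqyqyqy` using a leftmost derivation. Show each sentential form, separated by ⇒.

T ⇒ fTqT   [T ::= f T q T]
fTqT ⇒ ffTqTqT   [T ::= f T q T]
ffTqTqT ⇒ fffTqTqTqT   [T ::= f T q T]
fffTqTqTqT ⇒ ffffTqTqTqTqT   [T ::= f T q T]
ffffTqTqTqTqT ⇒ ffffyqTqTqTqT   [T ::= y]
ffffyqTqTqTqT ⇒ ffffyqyqTqTqT   [T ::= y]
ffffyqyqTqTqT ⇒ ffffyqyqyqTqT   [T ::= y]
ffffyqyqyqTqT ⇒ ffffyqyqyqyqT   [T ::= y]
ffffyqyqyqyqT ⇒ ffffyqyqyqyqy   [T ::= y]

T ⇒ fTqT ⇒ ffTqTqT ⇒ fffTqTqTqT ⇒ ffffTqTqTqTqT ⇒ ffffyqTqTqTqT ⇒ ffffyqyqTqTqT ⇒ ffffyqyqyqTqT ⇒ ffffyqyqyqyqT ⇒ ffffyqyqyqyqy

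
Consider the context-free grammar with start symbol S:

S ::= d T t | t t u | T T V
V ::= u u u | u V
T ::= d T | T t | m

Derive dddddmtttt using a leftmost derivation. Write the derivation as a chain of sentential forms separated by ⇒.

S ⇒ dTt ⇒ dTtt ⇒ ddTtt ⇒ ddTttt ⇒ dddTttt ⇒ ddddTttt ⇒ ddddTtttt ⇒ dddddTtttt ⇒ dddddmtttt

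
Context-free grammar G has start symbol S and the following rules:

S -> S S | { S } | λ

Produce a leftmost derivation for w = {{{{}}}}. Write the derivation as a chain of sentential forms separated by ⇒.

S ⇒ SS ⇒ {S}S ⇒ {{S}}S ⇒ {{{S}}}S ⇒ {{{SS}}}S ⇒ {{{{S}S}}}S ⇒ {{{{}S}}}S ⇒ {{{{}}}}S ⇒ {{{{}}}}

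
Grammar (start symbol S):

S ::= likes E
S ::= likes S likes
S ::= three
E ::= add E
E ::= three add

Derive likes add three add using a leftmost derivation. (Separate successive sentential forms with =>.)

S => likes E => likes add E => likes add three add

S => likes E   [S ::= likes E]
likes E => likes add E   [E ::= add E]
likes add E => likes add three add   [E ::= three add]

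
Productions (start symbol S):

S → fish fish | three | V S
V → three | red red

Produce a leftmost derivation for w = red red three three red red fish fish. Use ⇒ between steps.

S ⇒ V S   [S → V S]
V S ⇒ red red S   [V → red red]
red red S ⇒ red red V S   [S → V S]
red red V S ⇒ red red three S   [V → three]
red red three S ⇒ red red three V S   [S → V S]
red red three V S ⇒ red red three three S   [V → three]
red red three three S ⇒ red red three three V S   [S → V S]
red red three three V S ⇒ red red three three red red S   [V → red red]
red red three three red red S ⇒ red red three three red red fish fish   [S → fish fish]

S ⇒ V S ⇒ red red S ⇒ red red V S ⇒ red red three S ⇒ red red three V S ⇒ red red three three S ⇒ red red three three V S ⇒ red red three three red red S ⇒ red red three three red red fish fish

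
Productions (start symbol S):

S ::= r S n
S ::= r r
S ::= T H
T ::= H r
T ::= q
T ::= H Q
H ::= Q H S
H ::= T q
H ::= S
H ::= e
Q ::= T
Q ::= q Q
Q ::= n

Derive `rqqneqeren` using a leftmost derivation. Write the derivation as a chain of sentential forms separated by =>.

S => rSn   [S ::= r S n]
rSn => rTHn   [S ::= T H]
rTHn => rHrHn   [T ::= H r]
rHrHn => rQHSrHn   [H ::= Q H S]
rQHSrHn => rqQHSrHn   [Q ::= q Q]
rqQHSrHn => rqqQHSrHn   [Q ::= q Q]
rqqQHSrHn => rqqnHSrHn   [Q ::= n]
rqqnHSrHn => rqqneSrHn   [H ::= e]
rqqneSrHn => rqqneTHrHn   [S ::= T H]
rqqneTHrHn => rqqneqHrHn   [T ::= q]
rqqneqHrHn => rqqneqerHn   [H ::= e]
rqqneqerHn => rqqneqeren   [H ::= e]

S=>rSn=>rTHn=>rHrHn=>rQHSrHn=>rqQHSrHn=>rqqQHSrHn=>rqqnHSrHn=>rqqneSrHn=>rqqneTHrHn=>rqqneqHrHn=>rqqneqerHn=>rqqneqeren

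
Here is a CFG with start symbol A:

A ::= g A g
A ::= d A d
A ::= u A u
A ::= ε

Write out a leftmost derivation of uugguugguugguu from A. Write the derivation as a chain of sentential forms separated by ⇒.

A ⇒ uAu ⇒ uuAuu ⇒ uugAguu ⇒ uuggAgguu ⇒ uugguAugguu ⇒ uugguuAuugguu ⇒ uugguugAguugguu ⇒ uugguugguugguu

A ⇒ uAu   [A ::= u A u]
uAu ⇒ uuAuu   [A ::= u A u]
uuAuu ⇒ uugAguu   [A ::= g A g]
uugAguu ⇒ uuggAgguu   [A ::= g A g]
uuggAgguu ⇒ uugguAugguu   [A ::= u A u]
uugguAugguu ⇒ uugguuAuugguu   [A ::= u A u]
uugguuAuugguu ⇒ uugguugAguugguu   [A ::= g A g]
uugguugAguugguu ⇒ uugguugguugguu   [A ::= ε]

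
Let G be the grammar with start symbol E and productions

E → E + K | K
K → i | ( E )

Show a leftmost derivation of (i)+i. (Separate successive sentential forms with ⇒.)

E ⇒ E+K   [E → E + K]
E+K ⇒ K+K   [E → K]
K+K ⇒ (E)+K   [K → ( E )]
(E)+K ⇒ (K)+K   [E → K]
(K)+K ⇒ (i)+K   [K → i]
(i)+K ⇒ (i)+i   [K → i]

E ⇒ E+K ⇒ K+K ⇒ (E)+K ⇒ (K)+K ⇒ (i)+K ⇒ (i)+i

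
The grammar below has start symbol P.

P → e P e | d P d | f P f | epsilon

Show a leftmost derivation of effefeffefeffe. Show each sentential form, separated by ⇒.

P ⇒ ePe   [P → e P e]
ePe ⇒ efPfe   [P → f P f]
efPfe ⇒ effPffe   [P → f P f]
effPffe ⇒ effePeffe   [P → e P e]
effePeffe ⇒ effefPfeffe   [P → f P f]
effefPfeffe ⇒ effefePefeffe   [P → e P e]
effefePefeffe ⇒ effefefPfefeffe   [P → f P f]
effefefPfefeffe ⇒ effefeffefeffe   [P → epsilon]

P⇒ePe⇒efPfe⇒effPffe⇒effePeffe⇒effefPfeffe⇒effefePefeffe⇒effefefPfefeffe⇒effefeffefeffe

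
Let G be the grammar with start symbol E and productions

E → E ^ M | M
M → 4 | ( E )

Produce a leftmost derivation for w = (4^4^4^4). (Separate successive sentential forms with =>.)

E=>M=>(E)=>(E^M)=>(E^M^M)=>(E^M^M^M)=>(M^M^M^M)=>(4^M^M^M)=>(4^4^M^M)=>(4^4^4^M)=>(4^4^4^4)

E => M   [E → M]
M => (E)   [M → ( E )]
(E) => (E^M)   [E → E ^ M]
(E^M) => (E^M^M)   [E → E ^ M]
(E^M^M) => (E^M^M^M)   [E → E ^ M]
(E^M^M^M) => (M^M^M^M)   [E → M]
(M^M^M^M) => (4^M^M^M)   [M → 4]
(4^M^M^M) => (4^4^M^M)   [M → 4]
(4^4^M^M) => (4^4^4^M)   [M → 4]
(4^4^4^M) => (4^4^4^4)   [M → 4]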